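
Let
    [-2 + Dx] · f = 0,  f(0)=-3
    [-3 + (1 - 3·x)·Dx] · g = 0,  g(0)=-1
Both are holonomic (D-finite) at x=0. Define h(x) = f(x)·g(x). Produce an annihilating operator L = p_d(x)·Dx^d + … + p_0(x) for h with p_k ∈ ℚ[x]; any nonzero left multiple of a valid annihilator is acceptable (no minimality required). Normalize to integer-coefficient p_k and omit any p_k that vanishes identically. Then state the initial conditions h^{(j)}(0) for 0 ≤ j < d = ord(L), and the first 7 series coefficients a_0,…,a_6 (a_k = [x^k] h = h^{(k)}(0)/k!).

f: a_k = -3, -6, -6, -4, -2, -4/5, -4/15, …
g: a_k = -1, -3, -9, -27, -81, -243, -729, …
L₀ := L_f ⊗_s L_g (sym. prod.), ord ≤ 1.
L = (5 - 6·x) + (-1 + 3·x)·Dx  (order 1).
h: a_k = 3, 15, 51, 157, 473, 7099/5, 12779/3, …
ICs: h(0) = 3.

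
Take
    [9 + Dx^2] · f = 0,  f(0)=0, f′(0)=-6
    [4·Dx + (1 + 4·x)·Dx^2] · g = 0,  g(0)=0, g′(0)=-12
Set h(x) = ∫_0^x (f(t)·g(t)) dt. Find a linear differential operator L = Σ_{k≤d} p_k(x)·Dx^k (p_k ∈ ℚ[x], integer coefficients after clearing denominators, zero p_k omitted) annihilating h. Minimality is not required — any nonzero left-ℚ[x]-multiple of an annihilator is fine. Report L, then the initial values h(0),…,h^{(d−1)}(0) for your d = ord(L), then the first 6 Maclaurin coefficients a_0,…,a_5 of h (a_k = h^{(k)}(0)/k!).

L = (-2043 - 1296·x + 44064·x^2 + 186624·x^3 + 186624·x^4)·Dx + (72 + 5472·x + 31104·x^2 + 41472·x^3)·Dx^2 + (-182 + 864·x + 12096·x^2 + 41472·x^3 + 41472·x^4)·Dx^3 + (8 + 608·x + 3456·x^2 + 4608·x^3)·Dx^4 + (5 + 112·x + 800·x^2 + 2304·x^3 + 2304·x^4)·Dx^5  (order 5).
h: a_k = 0, 0, 0, 24, -36, 276/5, …
ICs: h(0) = 0, h′(0) = 0, h′′(0) = 0, h′′′(0) = 144, h′′′′(0) = -864.

f: a_k = 0, -6, 0, 9, 0, -81/20, …
g: a_k = 0, -12, 24, -64, 192, -3072/5, …
Sym-product of L_f,L_g gives L₀ (≤ ord 4).
h=∫h₀ ⇒ L = L₀·Dx.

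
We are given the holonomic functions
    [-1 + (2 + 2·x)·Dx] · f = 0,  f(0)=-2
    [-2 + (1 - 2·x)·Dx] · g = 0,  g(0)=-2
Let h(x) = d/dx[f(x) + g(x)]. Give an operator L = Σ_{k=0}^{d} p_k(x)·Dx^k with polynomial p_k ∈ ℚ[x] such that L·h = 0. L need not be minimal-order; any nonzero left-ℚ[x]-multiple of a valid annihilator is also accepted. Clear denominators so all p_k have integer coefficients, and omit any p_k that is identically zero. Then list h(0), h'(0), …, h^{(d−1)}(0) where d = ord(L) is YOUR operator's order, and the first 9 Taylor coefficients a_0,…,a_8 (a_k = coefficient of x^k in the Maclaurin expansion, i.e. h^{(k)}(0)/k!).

L = (-20 - 8·x) + (-31 - 68·x - 28·x^2)·Dx + (6 - 2·x - 16·x^2 - 8·x^3)·Dx^2  (order 2).
h: a_k = -5, -31/2, -387/8, -2043/16, -40995/128, -196545/256, -1835239/1024, -8388179/2048, -301996323/32768, …
ICs: h(0) = -5, h′(0) = -31/2.

f: a_k = -2, -1, 1/4, -1/8, 5/64, -7/128, 21/512, -33/1024, 429/16384, …
g: a_k = -2, -4, -8, -16, -32, -64, -128, -256, -512, …
h₀=f+g: left-lcm gives L₀, ord ≤ 2.
h=h₀': d/dx-closure on L₀ ⇒ L.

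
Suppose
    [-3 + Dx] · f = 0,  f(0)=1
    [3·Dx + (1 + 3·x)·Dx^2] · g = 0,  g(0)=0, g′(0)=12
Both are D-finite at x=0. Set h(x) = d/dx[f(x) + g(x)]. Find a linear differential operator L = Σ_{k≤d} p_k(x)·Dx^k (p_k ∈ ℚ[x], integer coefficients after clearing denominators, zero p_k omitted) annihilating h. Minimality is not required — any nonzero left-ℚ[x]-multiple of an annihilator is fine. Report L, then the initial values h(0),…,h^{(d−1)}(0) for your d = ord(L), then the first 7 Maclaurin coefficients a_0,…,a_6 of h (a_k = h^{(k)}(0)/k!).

f: a_k = 1, 3, 9/2, 9/2, 27/8, 81/40, 81/80, …
g: a_k = 0, 12, -18, 36, -81, 972/5, -486, …
Weyl lclm of L_f,L_g ⇒ L₀ (ord ≤ 3).
Differentiate: ansatz ord ≤ ord L₀ ⇒ L.
L = (-27 - 27·x) + (3 - 18·x - 27·x^2)·Dx + (2 + 9·x + 9·x^2)·Dx^2  (order 2).
h: a_k = 15, -27, 243/2, -621/2, 7857/8, -116397/40, 700083/80, …
ICs: h(0) = 15, h′(0) = -27.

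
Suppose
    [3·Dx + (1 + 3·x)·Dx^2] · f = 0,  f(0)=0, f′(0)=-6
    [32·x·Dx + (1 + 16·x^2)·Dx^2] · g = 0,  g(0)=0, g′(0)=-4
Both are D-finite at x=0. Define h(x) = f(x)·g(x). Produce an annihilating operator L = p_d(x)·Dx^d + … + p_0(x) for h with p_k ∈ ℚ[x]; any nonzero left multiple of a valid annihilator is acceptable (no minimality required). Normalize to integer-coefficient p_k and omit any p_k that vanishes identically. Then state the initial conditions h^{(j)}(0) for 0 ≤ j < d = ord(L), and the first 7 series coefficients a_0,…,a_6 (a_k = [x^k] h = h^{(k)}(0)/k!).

f: a_k = 0, -6, 9, -18, 81/2, -486/5, 243, …
g: a_k = 0, -4, 0, 64/3, 0, -1024/5, 0, …
f·g: L₀ = L_f ⊗_s L_g, ord ≤ 2·2.
L = (15744 + 89280·x + 811008·x^2 + 5299200·x^3 + 13271040·x^4 + 17252352·x^5 + 21233664·x^7)·Dx + (4258 + 91200·x + 775488·x^2 + 4635648·x^3 + 18247680·x^4 + 41140224·x^5 + 46448640·x^6 + 21233664·x^7 + 74317824·x^8)·Dx^2 + (492 + 12548·x + 131328·x^2 + 747968·x^3 + 3219456·x^4 + 10146816·x^5 + 21233664·x^6 + 24920064·x^7 + 21233664·x^8 + 42467328·x^9)·Dx^3 + (73 + 822·x + 6161·x^2 + 34944·x^3 + 151168·x^4 + 500736·x^5 + 1322496·x^6 + 2654208·x^7 + 3244032·x^8 + 3538944·x^9 + 5308416·x^10)·Dx^4  (order 4).
h: a_k = 0, 0, 24, -36, -56, 30, 6168/5, …
ICs: h(0) = 0, h′(0) = 0, h′′(0) = 48, h′′′(0) = -216.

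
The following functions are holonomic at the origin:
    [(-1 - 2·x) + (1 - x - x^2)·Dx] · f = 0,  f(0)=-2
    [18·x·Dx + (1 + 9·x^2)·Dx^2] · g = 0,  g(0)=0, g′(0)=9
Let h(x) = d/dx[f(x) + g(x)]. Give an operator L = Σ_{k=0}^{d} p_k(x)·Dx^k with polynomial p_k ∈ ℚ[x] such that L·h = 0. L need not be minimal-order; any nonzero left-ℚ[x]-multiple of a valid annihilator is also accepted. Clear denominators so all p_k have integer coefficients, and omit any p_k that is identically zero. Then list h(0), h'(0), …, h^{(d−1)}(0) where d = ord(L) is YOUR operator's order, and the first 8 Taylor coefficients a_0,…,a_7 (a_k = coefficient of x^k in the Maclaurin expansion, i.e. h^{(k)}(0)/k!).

L = (-36 + 144·x + 1440·x^2 + 2376·x^3 + 3186·x^4 + 486·x^6) + (18 + 24·x - 108·x^2 + 444·x^3 + 2313·x^4 + 2178·x^5 + 243·x^6 + 486·x^7)·Dx + (-2 - 10·x - 34·x^2 - 48·x^3 - 123·x^4 + 387·x^5 + 198·x^6 + 81·x^7 + 81·x^8)·Dx^2  (order 2).
h: a_k = 7, -8, -99, -40, 649, -156, -6855, -544, …
ICs: h(0) = 7, h′(0) = -8.

f: a_k = -2, -2, -4, -6, -10, -16, -26, -42, …
g: a_k = 0, 9, 0, -27, 0, 729/5, 0, -6561/7, …
Weyl lclm of L_f,L_g ⇒ L₀ (ord ≤ 3).
h=h₀': d/dx-closure on L₀ ⇒ L.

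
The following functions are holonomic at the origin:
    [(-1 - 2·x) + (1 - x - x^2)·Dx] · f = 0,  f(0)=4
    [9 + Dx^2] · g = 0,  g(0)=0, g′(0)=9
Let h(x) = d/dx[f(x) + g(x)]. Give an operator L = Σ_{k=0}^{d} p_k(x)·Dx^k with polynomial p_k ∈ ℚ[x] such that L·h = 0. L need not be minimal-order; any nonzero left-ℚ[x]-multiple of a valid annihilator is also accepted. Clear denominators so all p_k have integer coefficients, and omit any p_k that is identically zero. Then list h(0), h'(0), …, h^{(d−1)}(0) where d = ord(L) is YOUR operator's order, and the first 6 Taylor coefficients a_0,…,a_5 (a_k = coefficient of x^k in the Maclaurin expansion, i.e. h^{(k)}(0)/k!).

f: a_k = 4, 4, 8, 12, 20, 32, …
g: a_k = 0, 9, 0, -27/2, 0, 243/40, …
Weyl lclm of L_f,L_g ⇒ L₀ (ord ≤ 3).
Differentiate: ansatz ord ≤ ord L₀ ⇒ L.
L = (468 + 1026·x + 1170·x^2 + 450·x^3 + 630·x^4 + 486·x^5 + 162·x^6) + (-81 - 63·x + 252·x^2 + 45·x^3 - 90·x^4 + 153·x^5 + 189·x^6 + 54·x^7)·Dx + (52 + 114·x + 130·x^2 + 50·x^3 + 70·x^4 + 54·x^5 + 18·x^6)·Dx^2 + (-9 - 7·x + 28·x^2 + 5·x^3 - 10·x^4 + 17·x^5 + 21·x^6 + 6·x^7)·Dx^3  (order 3).
h: a_k = 13, 16, -9/2, 80, 1523/8, 312, …
ICs: h(0) = 13, h′(0) = 16, h′′(0) = -9.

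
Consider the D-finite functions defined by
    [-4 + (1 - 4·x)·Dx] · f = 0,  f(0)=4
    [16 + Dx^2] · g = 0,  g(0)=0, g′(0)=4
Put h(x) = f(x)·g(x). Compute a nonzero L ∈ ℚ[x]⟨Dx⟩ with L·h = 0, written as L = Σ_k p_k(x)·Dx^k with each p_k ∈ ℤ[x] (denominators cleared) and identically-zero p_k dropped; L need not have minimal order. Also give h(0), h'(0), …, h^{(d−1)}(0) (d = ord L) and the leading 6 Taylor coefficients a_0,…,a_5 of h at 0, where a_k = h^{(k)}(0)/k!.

f: a_k = 4, 16, 64, 256, 1024, 4096, …
g: a_k = 0, 4, 0, -32/3, 0, 128/15, …
L₀ := L_f ⊗_s L_g (sym. prod.), ord ≤ 2.
L = (-16 + 64·x) + 8·Dx + (-1 + 4·x)·Dx^2  (order 2).
h: a_k = 0, 16, 64, 640/3, 2560/3, 51712/15, …
ICs: h(0) = 0, h′(0) = 16.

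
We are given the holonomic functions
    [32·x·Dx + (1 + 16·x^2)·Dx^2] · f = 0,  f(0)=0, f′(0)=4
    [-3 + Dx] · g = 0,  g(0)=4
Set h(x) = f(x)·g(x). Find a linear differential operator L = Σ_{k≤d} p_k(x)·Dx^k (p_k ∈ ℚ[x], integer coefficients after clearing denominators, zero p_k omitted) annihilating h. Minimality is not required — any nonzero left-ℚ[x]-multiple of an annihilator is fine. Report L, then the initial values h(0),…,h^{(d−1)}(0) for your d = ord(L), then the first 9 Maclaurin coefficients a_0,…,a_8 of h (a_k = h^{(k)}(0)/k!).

f: a_k = 0, 4, 0, -64/3, 0, 1024/5, 0, -16384/7, 0, …
g: a_k = 4, 12, 18, 18, 27/2, 81/10, 81/20, 243/140, 729/1120, …
L₀ := L_f ⊗_s L_g (sym. prod.), ord ≤ 2.
L = (9 - 96·x + 144·x^2) + (-6 + 32·x - 96·x^2)·Dx + (1 + 16·x^2)·Dx^2  (order 2).
h: a_k = 0, 16, 48, -40/3, -184, 2446/5, 2106, -208169/35, -859821/35, …
ICs: h(0) = 0, h′(0) = 16.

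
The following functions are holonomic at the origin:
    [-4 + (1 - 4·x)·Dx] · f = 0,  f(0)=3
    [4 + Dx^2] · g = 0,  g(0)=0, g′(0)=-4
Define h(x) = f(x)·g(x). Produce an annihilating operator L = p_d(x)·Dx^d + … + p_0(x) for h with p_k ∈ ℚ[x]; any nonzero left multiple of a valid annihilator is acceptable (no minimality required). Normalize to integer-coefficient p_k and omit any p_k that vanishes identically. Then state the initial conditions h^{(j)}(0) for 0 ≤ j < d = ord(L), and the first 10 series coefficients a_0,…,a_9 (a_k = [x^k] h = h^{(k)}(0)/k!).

L = (-4 + 16·x) + 8·Dx + (-1 + 4·x)·Dx^2  (order 2).
h: a_k = 0, -12, -48, -184, -736, -14728/5, -58912/5, -4948592/105, -19794368/105, -101799608/135, …
ICs: h(0) = 0, h′(0) = -12.

f: a_k = 3, 12, 48, 192, 768, 3072, 12288, 49152, 196608, 786432, …
g: a_k = 0, -4, 0, 8/3, 0, -8/15, 0, 16/315, 0, -8/2835, …
L₀ := L_f ⊗_s L_g (sym. prod.), ord ≤ 2.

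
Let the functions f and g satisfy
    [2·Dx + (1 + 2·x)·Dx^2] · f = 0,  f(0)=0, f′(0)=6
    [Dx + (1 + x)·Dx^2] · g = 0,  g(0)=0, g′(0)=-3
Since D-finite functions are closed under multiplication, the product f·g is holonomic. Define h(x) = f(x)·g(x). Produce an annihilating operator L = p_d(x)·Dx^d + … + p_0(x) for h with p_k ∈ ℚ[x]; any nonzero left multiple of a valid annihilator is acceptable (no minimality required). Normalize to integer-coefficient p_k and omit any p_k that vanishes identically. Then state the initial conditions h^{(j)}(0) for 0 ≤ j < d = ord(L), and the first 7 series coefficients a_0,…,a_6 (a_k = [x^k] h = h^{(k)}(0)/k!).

f: a_k = 0, 6, -6, 8, -12, 96/5, -32, …
g: a_k = 0, -3, 3/2, -1, 3/4, -3/5, 1/2, …
f·g: L₀ = L_f ⊗_s L_g, ord ≤ 2·2.
L = (20 + 48·x + 32·x^2)·Dx + (66 + 268·x + 360·x^2 + 160·x^3)·Dx^2 + (32 + 180·x + 372·x^2 + 336·x^3 + 112·x^4)·Dx^3 + (3 + 22·x + 63·x^2 + 88·x^3 + 60·x^4 + 16·x^5)·Dx^4  (order 4).
h: a_k = 0, 0, -18, 27, -39, 117/2, -917/10, …
ICs: h(0) = 0, h′(0) = 0, h′′(0) = -36, h′′′(0) = 162.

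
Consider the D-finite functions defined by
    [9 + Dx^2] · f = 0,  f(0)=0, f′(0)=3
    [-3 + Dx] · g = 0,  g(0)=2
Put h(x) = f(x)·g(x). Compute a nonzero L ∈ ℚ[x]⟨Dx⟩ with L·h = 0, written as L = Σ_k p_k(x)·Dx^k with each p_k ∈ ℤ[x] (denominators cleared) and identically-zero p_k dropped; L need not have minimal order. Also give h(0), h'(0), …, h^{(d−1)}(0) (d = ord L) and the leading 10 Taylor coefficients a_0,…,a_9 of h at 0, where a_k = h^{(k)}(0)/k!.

L = 18 - 6·Dx + Dx^2  (order 2).
h: a_k = 0, 6, 18, 18, 0, -81/5, -81/5, -243/35, 0, 243/140, …
ICs: h(0) = 0, h′(0) = 6.

f: a_k = 0, 3, 0, -9/2, 0, 81/40, 0, -243/560, 0, 243/4480, …
g: a_k = 2, 6, 9, 9, 27/4, 81/20, 81/40, 243/280, 729/2240, 243/2240, …
f·g: L₀ = L_f ⊗_s L_g, ord ≤ 2·1.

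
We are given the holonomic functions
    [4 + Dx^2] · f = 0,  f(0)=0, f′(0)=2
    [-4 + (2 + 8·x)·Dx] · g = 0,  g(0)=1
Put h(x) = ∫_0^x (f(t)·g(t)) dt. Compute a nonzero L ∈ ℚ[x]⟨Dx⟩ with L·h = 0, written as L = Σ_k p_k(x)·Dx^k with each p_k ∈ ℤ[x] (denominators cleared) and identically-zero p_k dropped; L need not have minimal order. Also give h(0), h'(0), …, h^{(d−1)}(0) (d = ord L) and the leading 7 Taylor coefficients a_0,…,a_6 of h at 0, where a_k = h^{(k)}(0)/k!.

f: a_k = 0, 2, 0, -4/3, 0, 4/15, 0, …
g: a_k = 1, 2, -2, 4, -10, 28, -84, …
Product ⇒ symmetric product L₀, ord ≤ 2.
h=∫h₀ ⇒ L = L₀·Dx.
L = (16 + 32·x + 64·x^2)·Dx + (-4 - 16·x)·Dx^2 + (1 + 8·x + 16·x^2)·Dx^3  (order 3).
h: a_k = 0, 0, 1, 4/3, -4/3, 16/15, -128/45, …
ICs: h(0) = 0, h′(0) = 0, h′′(0) = 2.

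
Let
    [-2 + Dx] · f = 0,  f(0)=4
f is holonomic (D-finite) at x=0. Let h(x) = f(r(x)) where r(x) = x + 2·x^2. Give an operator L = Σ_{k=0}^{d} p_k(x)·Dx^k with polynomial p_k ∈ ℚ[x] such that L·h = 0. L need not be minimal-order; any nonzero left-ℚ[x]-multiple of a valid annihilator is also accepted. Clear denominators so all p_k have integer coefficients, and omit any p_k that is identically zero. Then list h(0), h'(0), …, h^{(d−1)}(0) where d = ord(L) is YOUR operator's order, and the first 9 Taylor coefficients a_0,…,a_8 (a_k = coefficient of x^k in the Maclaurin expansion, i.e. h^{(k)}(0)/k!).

L = (-2 - 8·x) + Dx  (order 1).
h: a_k = 4, 8, 24, 112/3, 200/3, 432/5, 5296/45, 41696/315, 15832/105, …
ICs: h(0) = 4.

f: a_k = 4, 8, 8, 16/3, 8/3, 16/15, 16/45, 32/315, 8/315, …
h₀=f(r): pull back L_f along r ⇒ L₀.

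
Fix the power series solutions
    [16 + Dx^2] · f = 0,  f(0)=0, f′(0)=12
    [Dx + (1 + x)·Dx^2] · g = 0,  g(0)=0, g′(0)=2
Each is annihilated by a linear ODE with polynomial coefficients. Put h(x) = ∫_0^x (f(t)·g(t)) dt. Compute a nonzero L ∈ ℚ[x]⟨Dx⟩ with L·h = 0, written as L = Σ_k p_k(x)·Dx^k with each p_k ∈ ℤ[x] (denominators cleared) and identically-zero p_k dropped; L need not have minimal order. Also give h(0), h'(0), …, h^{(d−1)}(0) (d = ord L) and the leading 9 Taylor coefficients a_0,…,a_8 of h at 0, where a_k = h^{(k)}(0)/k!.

L = (15072 + 62976·x + 97024·x^2 + 65536·x^3 + 16384·x^4)·Dx + (1984 + 6080·x + 6144·x^2 + 2048·x^3)·Dx^2 + (1950 + 8000·x + 12192·x^2 + 8192·x^3 + 2048·x^4)·Dx^3 + (124 + 380·x + 384·x^2 + 128·x^3)·Dx^4 + (63 + 254·x + 383·x^2 + 256·x^3 + 64·x^4)·Dx^5  (order 5).
h: a_k = 0, 0, 0, 8, -3, -56/5, 13/3, 104/21, -17/10, …
ICs: h(0) = 0, h′(0) = 0, h′′(0) = 0, h′′′(0) = 48, h′′′′(0) = -72.

f: a_k = 0, 12, 0, -32, 0, 128/5, 0, -1024/105, 0, …
g: a_k = 0, 2, -1, 2/3, -1/2, 2/5, -1/3, 2/7, -1/4, …
Product ⇒ symmetric product L₀, ord ≤ 4.
h=∫₀ˣh₀: take L = L₀·Dx.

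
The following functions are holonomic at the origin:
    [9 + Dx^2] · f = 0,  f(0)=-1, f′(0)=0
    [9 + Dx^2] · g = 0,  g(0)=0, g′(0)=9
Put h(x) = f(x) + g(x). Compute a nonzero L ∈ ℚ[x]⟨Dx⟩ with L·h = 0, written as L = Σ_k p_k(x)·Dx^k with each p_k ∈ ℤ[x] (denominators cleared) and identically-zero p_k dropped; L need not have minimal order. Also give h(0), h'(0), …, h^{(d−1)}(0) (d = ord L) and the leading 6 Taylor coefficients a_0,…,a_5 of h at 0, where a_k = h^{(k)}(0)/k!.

L = 9 + Dx^2  (order 2).
h: a_k = -1, 9, 9/2, -27/2, -27/8, 243/40, …
ICs: h(0) = -1, h′(0) = 9.

f: a_k = -1, 0, 9/2, 0, -27/8, 0, …
g: a_k = 0, 9, 0, -27/2, 0, 243/40, …
Sum ⇒ L₀ = lclm(L_f,L_g) in ℚ(x)⟨Dx⟩.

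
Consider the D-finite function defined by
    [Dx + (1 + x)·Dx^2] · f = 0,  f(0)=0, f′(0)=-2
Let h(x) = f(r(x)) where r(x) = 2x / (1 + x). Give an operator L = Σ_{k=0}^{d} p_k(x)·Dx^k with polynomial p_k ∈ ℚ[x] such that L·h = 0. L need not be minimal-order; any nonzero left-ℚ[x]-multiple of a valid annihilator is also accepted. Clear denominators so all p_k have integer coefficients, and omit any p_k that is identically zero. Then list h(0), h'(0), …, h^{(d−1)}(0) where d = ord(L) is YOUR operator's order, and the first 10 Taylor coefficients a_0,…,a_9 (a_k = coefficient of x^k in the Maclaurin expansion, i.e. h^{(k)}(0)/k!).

f: a_k = 0, -2, 1, -2/3, 1/2, -2/5, 1/3, -2/7, 1/4, -2/9, …
Substitute x→r, Dx→(1/r')Dx; clear ⇒ L₀.
L = (4 + 6·x)·Dx + (1 + 4·x + 3·x^2)·Dx^2  (order 2).
h: a_k = 0, -4, 8, -52/3, 40, -484/5, 728/3, -4372/7, 1640, -39364/9, …
ICs: h(0) = 0, h′(0) = -4.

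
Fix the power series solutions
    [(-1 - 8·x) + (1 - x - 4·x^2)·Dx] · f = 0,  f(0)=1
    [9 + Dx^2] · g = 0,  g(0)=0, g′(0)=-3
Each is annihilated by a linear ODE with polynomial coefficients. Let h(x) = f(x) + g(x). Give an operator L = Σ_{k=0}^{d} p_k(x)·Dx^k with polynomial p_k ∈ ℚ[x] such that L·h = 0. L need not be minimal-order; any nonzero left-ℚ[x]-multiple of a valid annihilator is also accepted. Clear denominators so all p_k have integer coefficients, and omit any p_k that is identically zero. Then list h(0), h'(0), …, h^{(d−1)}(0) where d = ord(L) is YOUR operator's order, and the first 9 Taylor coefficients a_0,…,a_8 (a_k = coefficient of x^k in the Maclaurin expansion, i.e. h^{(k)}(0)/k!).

L = (567 + 4806·x + 3321·x^2 + 9936·x^3 + 6480·x^4 + 10368·x^5) + (-171 + 117·x + 441·x^2 - 135·x^3 + 540·x^4 + 3888·x^5 + 5184·x^6)·Dx + (63 + 534·x + 369·x^2 + 1104·x^3 + 720·x^4 + 1152·x^5)·Dx^2 + (-19 + 13·x + 49·x^2 - 15·x^3 + 60·x^4 + 432·x^5 + 576·x^6)·Dx^3  (order 3).
h: a_k = 1, -2, 5, 27/2, 29, 2519/40, 181, 247203/560, 1165, …
ICs: h(0) = 1, h′(0) = -2, h′′(0) = 10.

f: a_k = 1, 1, 5, 9, 29, 65, 181, 441, 1165, …
g: a_k = 0, -3, 0, 9/2, 0, -81/40, 0, 243/560, 0, …
L₀ := lclm(L_f,L_g); ord L₀ ≤ 1+2.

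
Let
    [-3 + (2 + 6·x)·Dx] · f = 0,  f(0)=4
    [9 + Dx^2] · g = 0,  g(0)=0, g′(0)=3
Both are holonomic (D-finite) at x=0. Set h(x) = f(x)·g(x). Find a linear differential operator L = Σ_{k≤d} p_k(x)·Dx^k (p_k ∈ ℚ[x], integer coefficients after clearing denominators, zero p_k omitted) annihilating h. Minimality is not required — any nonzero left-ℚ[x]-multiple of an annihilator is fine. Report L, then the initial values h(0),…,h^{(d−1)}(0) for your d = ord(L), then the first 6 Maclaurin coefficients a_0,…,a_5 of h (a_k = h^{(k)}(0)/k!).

f: a_k = 4, 6, -9/2, 27/4, -405/32, 1701/64, …
g: a_k = 0, 3, 0, -9/2, 0, 81/40, …
f·g: L₀ = L_f ⊗_s L_g, ord ≤ 1·2.
L = (63 + 216·x + 324·x^2) + (-12 - 36·x)·Dx + (4 + 24·x + 36·x^2)·Dx^2  (order 2).
h: a_k = 0, 12, 18, -63/2, -27/4, -1539/160, …
ICs: h(0) = 0, h′(0) = 12.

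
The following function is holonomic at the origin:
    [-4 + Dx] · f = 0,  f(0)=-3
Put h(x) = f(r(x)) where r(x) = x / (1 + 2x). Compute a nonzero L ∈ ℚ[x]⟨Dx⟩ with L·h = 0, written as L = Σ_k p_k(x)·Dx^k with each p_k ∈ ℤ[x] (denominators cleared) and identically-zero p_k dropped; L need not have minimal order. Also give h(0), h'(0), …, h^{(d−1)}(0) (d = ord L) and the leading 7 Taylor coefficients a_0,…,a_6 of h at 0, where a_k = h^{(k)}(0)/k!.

f: a_k = -3, -12, -24, -32, -32, -128/5, -256/15, …
h₀=f(r): pull back L_f along r ⇒ L₀.
L = -4 + (1 + 4·x + 4·x^2)·Dx  (order 1).
h: a_k = -3, -12, 0, 16, -32, 192/5, -256/15, …
ICs: h(0) = -3.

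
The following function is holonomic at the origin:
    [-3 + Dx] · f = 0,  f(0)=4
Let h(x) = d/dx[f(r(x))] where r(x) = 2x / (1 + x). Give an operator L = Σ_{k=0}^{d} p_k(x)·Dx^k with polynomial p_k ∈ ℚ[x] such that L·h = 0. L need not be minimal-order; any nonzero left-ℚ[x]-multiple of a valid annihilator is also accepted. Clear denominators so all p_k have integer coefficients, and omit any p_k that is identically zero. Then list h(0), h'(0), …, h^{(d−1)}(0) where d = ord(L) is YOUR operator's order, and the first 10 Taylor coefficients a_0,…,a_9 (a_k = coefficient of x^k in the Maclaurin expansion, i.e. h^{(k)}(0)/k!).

L = (4 - 2·x) + (-1 - 2·x - x^2)·Dx  (order 1).
h: a_k = 24, 96, 72, -96, -24, 576/5, -456/5, -384/35, 3672/35, -4512/35, …
ICs: h(0) = 24.

f: a_k = 4, 12, 18, 18, 27/2, 81/10, 81/20, 243/140, 729/1120, 243/1120, …
Change of var in L_f (x↦r) gives L₀.
Derive L from L₀ (diff closure).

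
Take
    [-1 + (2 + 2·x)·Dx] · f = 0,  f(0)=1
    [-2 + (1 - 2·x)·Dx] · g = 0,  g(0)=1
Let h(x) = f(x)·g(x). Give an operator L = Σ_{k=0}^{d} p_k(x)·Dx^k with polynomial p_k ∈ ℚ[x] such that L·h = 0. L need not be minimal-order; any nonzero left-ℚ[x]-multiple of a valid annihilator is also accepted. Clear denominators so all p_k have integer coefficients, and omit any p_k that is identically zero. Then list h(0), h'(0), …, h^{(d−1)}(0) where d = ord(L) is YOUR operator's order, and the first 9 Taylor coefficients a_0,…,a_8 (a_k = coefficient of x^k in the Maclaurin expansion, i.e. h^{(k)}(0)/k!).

f: a_k = 1, 1/2, -1/8, 1/16, -5/128, 7/256, -21/1024, 33/2048, -429/32768, …
g: a_k = 1, 2, 4, 8, 16, 32, 64, 128, 256, …
Product ⇒ symmetric product L₀, ord ≤ 1.
L = (5 + 2·x) + (-2 + 2·x + 4·x^2)·Dx  (order 1).
h: a_k = 1, 5/2, 39/8, 157/16, 2507/128, 10035/256, 80259/1024, 321069/2048, 10273779/32768, …
ICs: h(0) = 1.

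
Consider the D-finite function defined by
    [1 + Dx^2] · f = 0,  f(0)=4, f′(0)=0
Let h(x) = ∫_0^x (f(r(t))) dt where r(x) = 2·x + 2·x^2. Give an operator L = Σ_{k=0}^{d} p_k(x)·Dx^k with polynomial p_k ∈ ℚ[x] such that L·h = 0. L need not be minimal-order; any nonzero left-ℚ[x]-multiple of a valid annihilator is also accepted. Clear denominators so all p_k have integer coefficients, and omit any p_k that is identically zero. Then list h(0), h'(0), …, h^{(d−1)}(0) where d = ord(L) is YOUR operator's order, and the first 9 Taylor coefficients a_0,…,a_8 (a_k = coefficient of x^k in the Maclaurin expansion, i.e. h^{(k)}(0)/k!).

f: a_k = 4, 0, -2, 0, 1/6, 0, -1/180, 0, 1/10080, …
Substitute x→r, Dx→(1/r')Dx; clear ⇒ L₀.
h=∫h₀ ⇒ L = L₀·Dx.
L = (4 + 24·x + 48·x^2 + 32·x^3)·Dx - 2·Dx^2 + (1 + 2·x)·Dx^3  (order 3).
h: a_k = 0, 4, 0, -8/3, -4, -16/15, 16/9, 704/315, 16/15, …
ICs: h(0) = 0, h′(0) = 4, h′′(0) = 0.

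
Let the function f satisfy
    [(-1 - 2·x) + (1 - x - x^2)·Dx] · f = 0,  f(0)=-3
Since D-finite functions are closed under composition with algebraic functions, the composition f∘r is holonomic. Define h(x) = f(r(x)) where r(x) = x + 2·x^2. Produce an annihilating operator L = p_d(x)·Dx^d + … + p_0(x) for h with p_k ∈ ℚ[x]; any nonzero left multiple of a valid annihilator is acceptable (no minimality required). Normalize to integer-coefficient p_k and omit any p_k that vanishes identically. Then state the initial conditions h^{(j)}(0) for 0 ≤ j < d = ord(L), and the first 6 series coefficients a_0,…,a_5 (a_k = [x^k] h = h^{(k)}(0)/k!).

f: a_k = -3, -3, -6, -9, -15, -24, …
Change of var in L_f (x↦r) gives L₀.
L = (1 + 6·x + 12·x^2 + 16·x^3) + (-1 + x + 3·x^2 + 4·x^3 + 4·x^4)·Dx  (order 1).
h: a_k = -3, -3, -12, -33, -93, -252, …
ICs: h(0) = -3.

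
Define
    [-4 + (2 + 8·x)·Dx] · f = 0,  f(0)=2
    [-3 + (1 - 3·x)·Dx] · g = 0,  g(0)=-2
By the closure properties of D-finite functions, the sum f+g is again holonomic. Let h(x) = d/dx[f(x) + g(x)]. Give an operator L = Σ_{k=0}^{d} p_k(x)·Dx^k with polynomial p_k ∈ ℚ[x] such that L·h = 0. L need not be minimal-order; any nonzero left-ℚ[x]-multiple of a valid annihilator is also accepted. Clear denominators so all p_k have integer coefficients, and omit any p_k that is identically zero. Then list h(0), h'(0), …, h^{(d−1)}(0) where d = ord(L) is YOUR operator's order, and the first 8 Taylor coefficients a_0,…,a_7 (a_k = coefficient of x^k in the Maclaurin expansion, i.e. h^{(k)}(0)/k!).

f: a_k = 2, 4, -4, 8, -20, 56, -168, 528, …
g: a_k = -2, -6, -18, -54, -162, -486, -1458, -4374, …
Sum ⇒ L₀ = lclm(L_f,L_g) in ℚ(x)⟨Dx⟩.
Differentiate: ansatz ord ≤ ord L₀ ⇒ L.
L = (-90 - 108·x) + (-21 - 252·x - 378·x^2)·Dx + (4 + 13·x - 39·x^2 - 108·x^3)·Dx^2  (order 2).
h: a_k = -2, -44, -138, -728, -2150, -9756, -26922, -118704, …
ICs: h(0) = -2, h′(0) = -44.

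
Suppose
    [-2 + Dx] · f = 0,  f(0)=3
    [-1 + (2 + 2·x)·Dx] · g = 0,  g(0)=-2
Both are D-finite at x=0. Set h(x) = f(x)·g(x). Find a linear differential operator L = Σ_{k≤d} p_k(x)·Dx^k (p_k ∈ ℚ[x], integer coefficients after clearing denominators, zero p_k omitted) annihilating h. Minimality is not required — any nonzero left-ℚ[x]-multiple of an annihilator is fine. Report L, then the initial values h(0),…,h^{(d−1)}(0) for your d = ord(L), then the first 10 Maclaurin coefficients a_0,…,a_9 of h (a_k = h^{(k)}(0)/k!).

L = (-5 - 4·x) + (2 + 2·x)·Dx  (order 1).
h: a_k = -6, -15, -69/4, -103/8, -449/64, -1949/640, -1643/1536, -36047/107520, -135617/1720320, -815221/30965760, …
ICs: h(0) = -6.

f: a_k = 3, 6, 6, 4, 2, 4/5, 4/15, 8/105, 2/105, 4/945, …
g: a_k = -2, -1, 1/4, -1/8, 5/64, -7/128, 21/512, -33/1024, 429/16384, -715/32768, …
Sym-product of L_f,L_g gives L₀ (≤ ord 1).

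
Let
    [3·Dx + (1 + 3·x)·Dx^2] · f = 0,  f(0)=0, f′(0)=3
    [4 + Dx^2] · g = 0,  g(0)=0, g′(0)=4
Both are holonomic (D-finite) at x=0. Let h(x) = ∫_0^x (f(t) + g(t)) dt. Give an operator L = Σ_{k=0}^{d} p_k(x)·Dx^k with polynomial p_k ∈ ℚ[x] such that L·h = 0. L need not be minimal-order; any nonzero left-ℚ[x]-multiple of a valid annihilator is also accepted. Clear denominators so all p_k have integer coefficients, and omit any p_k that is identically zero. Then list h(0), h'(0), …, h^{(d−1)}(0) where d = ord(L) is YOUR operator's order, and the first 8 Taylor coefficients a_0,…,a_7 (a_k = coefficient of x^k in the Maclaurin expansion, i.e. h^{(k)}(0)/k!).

f: a_k = 0, 3, -9/2, 9, -81/4, 243/5, -243/2, 2187/7, …
g: a_k = 0, 4, 0, -8/3, 0, 8/15, 0, -16/315, …
h₀=f+g: left-lcm gives L₀, ord ≤ 4.
∫: right-multiply L₀ by Dx.
L = (348 + 144·x + 216·x^2)·Dx^2 + (44 + 180·x + 216·x^2 + 216·x^3)·Dx^3 + (87 + 36·x + 54·x^2)·Dx^4 + (11 + 45·x + 54·x^2 + 54·x^3)·Dx^5  (order 5).
h: a_k = 0, 0, 7/2, -3/2, 19/12, -81/20, 737/90, -243/14, …
ICs: h(0) = 0, h′(0) = 0, h′′(0) = 7, h′′′(0) = -9, h′′′′(0) = 38.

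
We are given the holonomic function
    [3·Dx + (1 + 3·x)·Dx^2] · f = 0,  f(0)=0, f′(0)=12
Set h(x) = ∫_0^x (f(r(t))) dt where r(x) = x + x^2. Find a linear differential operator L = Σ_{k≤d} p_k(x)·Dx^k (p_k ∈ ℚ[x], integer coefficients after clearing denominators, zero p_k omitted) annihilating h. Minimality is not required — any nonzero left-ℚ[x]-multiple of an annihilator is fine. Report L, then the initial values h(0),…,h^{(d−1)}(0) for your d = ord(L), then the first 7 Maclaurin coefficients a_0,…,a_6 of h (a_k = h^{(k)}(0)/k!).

L = (1 + 6·x + 6·x^2)·Dx^2 + (1 + 5·x + 9·x^2 + 6·x^3)·Dx^3  (order 3).
h: a_k = 0, 0, 6, -2, 0, 9/5, -18/5, …
ICs: h(0) = 0, h′(0) = 0, h′′(0) = 12.

f: a_k = 0, 12, -18, 36, -81, 972/5, -486, …
f∘r: x↦r, Dx↦Dx/r' in L_f ⇒ L₀.
h=∫₀ˣh₀: take L = L₀·Dx.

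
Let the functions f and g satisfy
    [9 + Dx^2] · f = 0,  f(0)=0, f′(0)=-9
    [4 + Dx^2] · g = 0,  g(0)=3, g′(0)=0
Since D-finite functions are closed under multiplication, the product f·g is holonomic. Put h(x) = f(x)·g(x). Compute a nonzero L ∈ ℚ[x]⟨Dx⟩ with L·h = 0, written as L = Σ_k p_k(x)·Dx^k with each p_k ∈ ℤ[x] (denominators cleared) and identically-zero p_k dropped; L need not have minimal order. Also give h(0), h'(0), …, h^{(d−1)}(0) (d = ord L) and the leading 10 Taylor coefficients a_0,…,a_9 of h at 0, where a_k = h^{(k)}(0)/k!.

L = 25 + 26·Dx^2 + Dx^4  (order 4).
h: a_k = 0, -27, 0, 189/2, 0, -4689/40, 0, 39063/560, 0, -15501/640, …
ICs: h(0) = 0, h′(0) = -27, h′′(0) = 0, h′′′(0) = 567.

f: a_k = 0, -9, 0, 27/2, 0, -243/40, 0, 729/560, 0, -729/4480, …
g: a_k = 3, 0, -6, 0, 2, 0, -4/15, 0, 2/105, 0, …
L₀ := L_f ⊗_s L_g (sym. prod.), ord ≤ 4.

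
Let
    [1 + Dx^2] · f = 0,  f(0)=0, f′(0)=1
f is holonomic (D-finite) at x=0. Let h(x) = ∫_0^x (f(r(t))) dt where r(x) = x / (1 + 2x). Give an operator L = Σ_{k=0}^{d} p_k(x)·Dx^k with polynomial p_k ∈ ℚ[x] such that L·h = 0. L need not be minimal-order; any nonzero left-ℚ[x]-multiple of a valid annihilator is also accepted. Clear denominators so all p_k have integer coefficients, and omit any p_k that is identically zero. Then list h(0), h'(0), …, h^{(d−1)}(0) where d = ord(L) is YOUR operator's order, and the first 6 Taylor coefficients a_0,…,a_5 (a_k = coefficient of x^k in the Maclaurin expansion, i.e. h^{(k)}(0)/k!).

f: a_k = 0, 1, 0, -1/6, 0, 1/120, …
Change of var in L_f (x↦r) gives L₀.
h=∫₀ˣh₀: take L = L₀·Dx.
L = Dx + (4 + 24·x + 48·x^2 + 32·x^3)·Dx^2 + (1 + 8·x + 24·x^2 + 32·x^3 + 16·x^4)·Dx^3  (order 3).
h: a_k = 0, 0, 1/2, -2/3, 23/24, -7/5, …
ICs: h(0) = 0, h′(0) = 0, h′′(0) = 1.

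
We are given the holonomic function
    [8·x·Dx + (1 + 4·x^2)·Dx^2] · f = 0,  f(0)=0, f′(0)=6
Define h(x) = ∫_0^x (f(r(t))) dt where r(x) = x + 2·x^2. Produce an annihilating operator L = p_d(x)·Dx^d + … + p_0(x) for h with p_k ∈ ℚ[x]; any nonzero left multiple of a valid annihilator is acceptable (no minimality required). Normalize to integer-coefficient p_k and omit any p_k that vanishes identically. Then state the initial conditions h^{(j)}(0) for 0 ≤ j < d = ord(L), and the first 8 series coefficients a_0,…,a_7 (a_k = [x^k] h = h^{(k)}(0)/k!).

f: a_k = 0, 6, 0, -8, 0, 96/5, 0, -384/7, …
Substitute x→r, Dx→(1/r')Dx; clear ⇒ L₀.
Integrate: L := L₀·Dx.
L = (-4 + 8·x + 64·x^2 + 192·x^3 + 192·x^4)·Dx^2 + (1 + 4·x + 4·x^2 + 32·x^3 + 80·x^4 + 64·x^5)·Dx^3  (order 3).
h: a_k = 0, 0, 3, 4, -2, -48/5, -64/5, 128/7, …
ICs: h(0) = 0, h′(0) = 0, h′′(0) = 6.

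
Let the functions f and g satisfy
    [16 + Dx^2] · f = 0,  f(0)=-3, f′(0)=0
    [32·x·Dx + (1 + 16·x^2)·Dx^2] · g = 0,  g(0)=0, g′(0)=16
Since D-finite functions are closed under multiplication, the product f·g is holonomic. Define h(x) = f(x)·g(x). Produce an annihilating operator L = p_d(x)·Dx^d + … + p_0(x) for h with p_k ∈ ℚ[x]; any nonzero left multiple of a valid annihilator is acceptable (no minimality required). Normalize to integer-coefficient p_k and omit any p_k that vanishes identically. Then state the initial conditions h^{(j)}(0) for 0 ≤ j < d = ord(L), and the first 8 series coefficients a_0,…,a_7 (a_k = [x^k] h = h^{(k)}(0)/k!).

f: a_k = -3, 0, 24, 0, -32, 0, 256/15, 0, …
g: a_k = 0, 16, 0, -256/3, 0, 4096/5, 0, -65536/7, …
f·g: L₀ = L_f ⊗_s L_g, ord ≤ 2·2.
L = (1280 + 53248·x^2 + 360448·x^4 + 2097152·x^6 + 8388608·x^8) + (1536·x + 40960·x^3 + 393216·x^5 + 2097152·x^7)·Dx + (96 + 4096·x^2 + 36864·x^4 + 262144·x^6 + 1048576·x^8)·Dx^2 + (96·x + 2560·x^3 + 24576·x^5 + 131072·x^7)·Dx^3 + (1 + 48·x^2 + 896·x^4 + 8192·x^6 + 32768·x^8)·Dx^4  (order 4).
h: a_k = 0, -48, 0, 640, 0, -25088/5, 0, 5328896/105, …
ICs: h(0) = 0, h′(0) = -48, h′′(0) = 0, h′′′(0) = 3840.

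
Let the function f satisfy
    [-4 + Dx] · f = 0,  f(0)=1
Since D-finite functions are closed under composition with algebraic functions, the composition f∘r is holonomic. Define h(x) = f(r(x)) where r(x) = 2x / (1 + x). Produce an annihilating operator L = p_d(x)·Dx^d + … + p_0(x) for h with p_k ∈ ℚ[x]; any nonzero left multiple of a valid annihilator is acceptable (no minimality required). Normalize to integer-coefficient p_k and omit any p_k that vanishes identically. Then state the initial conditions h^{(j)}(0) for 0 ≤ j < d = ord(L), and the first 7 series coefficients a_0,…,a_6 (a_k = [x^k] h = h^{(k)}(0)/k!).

f: a_k = 1, 4, 8, 32/3, 32/3, 128/15, 256/45, …
f∘r: x↦r, Dx↦Dx/r' in L_f ⇒ L₀.
L = -8 + (1 + 2·x + x^2)·Dx  (order 1).
h: a_k = 1, 8, 24, 88/3, 8/3, -88/5, 184/45, …
ICs: h(0) = 1.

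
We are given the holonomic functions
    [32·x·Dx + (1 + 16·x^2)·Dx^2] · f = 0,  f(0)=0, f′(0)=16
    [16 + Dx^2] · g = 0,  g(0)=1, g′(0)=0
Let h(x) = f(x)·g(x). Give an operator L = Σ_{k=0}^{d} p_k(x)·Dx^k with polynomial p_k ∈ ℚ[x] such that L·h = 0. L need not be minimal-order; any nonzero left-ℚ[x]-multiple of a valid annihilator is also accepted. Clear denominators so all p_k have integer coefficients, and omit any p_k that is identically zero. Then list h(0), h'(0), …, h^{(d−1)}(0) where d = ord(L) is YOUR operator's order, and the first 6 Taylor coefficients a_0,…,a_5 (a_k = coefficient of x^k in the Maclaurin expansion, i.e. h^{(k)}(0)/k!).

L = (1280 + 53248·x^2 + 360448·x^4 + 2097152·x^6 + 8388608·x^8) + (1536·x + 40960·x^3 + 393216·x^5 + 2097152·x^7)·Dx + (96 + 4096·x^2 + 36864·x^4 + 262144·x^6 + 1048576·x^8)·Dx^2 + (96·x + 2560·x^3 + 24576·x^5 + 131072·x^7)·Dx^3 + (1 + 48·x^2 + 896·x^4 + 8192·x^6 + 32768·x^8)·Dx^4  (order 4).
h: a_k = 0, 16, 0, -640/3, 0, 25088/15, …
ICs: h(0) = 0, h′(0) = 16, h′′(0) = 0, h′′′(0) = -1280.

f: a_k = 0, 16, 0, -256/3, 0, 4096/5, …
g: a_k = 1, 0, -8, 0, 32/3, 0, …
h₀=f·g: eliminate ⇒ L₀, order ≤ 2·2.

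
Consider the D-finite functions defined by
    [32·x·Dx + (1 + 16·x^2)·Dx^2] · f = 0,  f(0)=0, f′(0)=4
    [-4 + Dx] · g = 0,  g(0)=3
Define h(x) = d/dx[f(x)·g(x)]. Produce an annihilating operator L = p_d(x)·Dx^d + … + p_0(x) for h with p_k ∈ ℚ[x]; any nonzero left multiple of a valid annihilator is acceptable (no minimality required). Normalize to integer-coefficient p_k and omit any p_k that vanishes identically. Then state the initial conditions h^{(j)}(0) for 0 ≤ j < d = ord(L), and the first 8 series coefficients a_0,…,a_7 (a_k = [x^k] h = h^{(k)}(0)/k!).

f: a_k = 0, 4, 0, -64/3, 0, 1024/5, 0, -16384/7, …
g: a_k = 3, 12, 24, 32, 32, 128/5, 256/15, 1024/105, …
f·g: L₀ = L_f ⊗_s L_g, ord ≤ 2·1.
h=h₀': d/dx-closure on L₀ ⇒ L.
L = (16 + 320·x - 768·x^2 + 1024·x^3) + (-96·x + 256·x^2 - 512·x^3)·Dx + (-1 + 4·x - 16·x^2 + 64·x^3)·Dx^2  (order 2).
h: a_k = 12, 96, 96, -512, 1152, 11264, -95232/5, -3702784/21, …
ICs: h(0) = 12, h′(0) = 96.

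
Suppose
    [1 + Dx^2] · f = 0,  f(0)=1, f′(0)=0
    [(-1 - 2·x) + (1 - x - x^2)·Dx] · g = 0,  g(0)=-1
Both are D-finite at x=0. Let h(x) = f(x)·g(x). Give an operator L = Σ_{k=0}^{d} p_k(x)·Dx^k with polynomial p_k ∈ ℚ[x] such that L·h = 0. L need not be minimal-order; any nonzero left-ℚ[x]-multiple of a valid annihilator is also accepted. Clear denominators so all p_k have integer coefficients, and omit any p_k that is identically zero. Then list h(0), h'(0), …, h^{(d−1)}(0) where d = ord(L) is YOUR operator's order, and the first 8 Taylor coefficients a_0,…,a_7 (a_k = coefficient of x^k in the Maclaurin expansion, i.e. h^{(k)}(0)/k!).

L = (1 + x + x^2) + (2 + 4·x)·Dx + (-1 + x + x^2)·Dx^2  (order 2).
h: a_k = -1, -1, -3/2, -5/2, -97/24, -157/24, -7619/720, -12329/720, …
ICs: h(0) = -1, h′(0) = -1.

f: a_k = 1, 0, -1/2, 0, 1/24, 0, -1/720, 0, …
g: a_k = -1, -1, -2, -3, -5, -8, -13, -21, …
L₀ := L_f ⊗_s L_g (sym. prod.), ord ≤ 2.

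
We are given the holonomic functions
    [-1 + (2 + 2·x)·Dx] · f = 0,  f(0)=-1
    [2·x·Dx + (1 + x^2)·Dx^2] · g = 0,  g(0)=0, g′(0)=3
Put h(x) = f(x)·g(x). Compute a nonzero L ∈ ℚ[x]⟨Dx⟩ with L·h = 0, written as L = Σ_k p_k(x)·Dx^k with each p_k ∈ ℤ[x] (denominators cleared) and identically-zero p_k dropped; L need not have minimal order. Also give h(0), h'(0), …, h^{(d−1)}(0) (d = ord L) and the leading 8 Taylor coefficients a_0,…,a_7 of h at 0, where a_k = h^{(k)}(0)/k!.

L = (3 - 4·x - x^2) + (-4 + 4·x + 12·x^2 + 4·x^3)·Dx + (4 + 8·x + 8·x^2 + 8·x^3 + 4·x^4)·Dx^2  (order 2).
h: a_k = 0, -3, -3/2, 11/8, 5/16, -389/640, -409/1280, 18853/35840, …
ICs: h(0) = 0, h′(0) = -3.

f: a_k = -1, -1/2, 1/8, -1/16, 5/128, -7/256, 21/1024, -33/2048, …
g: a_k = 0, 3, 0, -1, 0, 3/5, 0, -3/7, …
Sym-product of L_f,L_g gives L₀ (≤ ord 2).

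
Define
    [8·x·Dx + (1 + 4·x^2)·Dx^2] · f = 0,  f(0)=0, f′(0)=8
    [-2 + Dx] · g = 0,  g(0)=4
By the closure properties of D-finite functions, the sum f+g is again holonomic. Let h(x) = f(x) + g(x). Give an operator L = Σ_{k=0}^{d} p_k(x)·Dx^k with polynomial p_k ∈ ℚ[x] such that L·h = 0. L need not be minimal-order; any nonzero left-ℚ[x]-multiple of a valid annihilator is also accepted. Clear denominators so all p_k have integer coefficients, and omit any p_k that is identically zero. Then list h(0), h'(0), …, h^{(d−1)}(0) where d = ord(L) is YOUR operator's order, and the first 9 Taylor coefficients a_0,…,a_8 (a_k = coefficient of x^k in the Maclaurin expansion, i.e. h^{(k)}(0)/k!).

f: a_k = 0, 8, 0, -32/3, 0, 128/5, 0, -512/7, 0, …
g: a_k = 4, 8, 8, 16/3, 8/3, 16/15, 16/45, 32/315, 8/315, …
f+g: L₀ = lclm(L_f,L_g), ord ≤ 2+1.
L = (8 - 32·x - 32·x^2)·Dx + (-6 + 12·x + 8·x^2 - 16·x^3)·Dx^2 + (1 + 2·x + 4·x^2 + 8·x^3)·Dx^3  (order 3).
h: a_k = 4, 16, 8, -16/3, 8/3, 80/3, 16/45, -23008/315, 8/315, …
ICs: h(0) = 4, h′(0) = 16, h′′(0) = 16.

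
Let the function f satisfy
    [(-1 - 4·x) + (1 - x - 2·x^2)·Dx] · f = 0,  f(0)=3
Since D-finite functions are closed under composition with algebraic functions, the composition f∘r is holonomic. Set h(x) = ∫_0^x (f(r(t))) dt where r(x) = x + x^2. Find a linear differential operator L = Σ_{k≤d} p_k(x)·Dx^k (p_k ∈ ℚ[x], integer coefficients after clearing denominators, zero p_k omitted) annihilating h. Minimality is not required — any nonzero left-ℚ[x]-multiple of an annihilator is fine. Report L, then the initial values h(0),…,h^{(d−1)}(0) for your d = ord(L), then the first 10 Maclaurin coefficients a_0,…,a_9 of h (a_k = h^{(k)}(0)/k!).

L = (1 + 6·x + 12·x^2 + 8·x^3)·Dx + (-1 + x + 3·x^2 + 4·x^3 + 2·x^4)·Dx^2  (order 2).
h: a_k = 0, 3, 3/2, 4, 33/4, 87/5, 40, 657/7, 1791/8, 544, …
ICs: h(0) = 0, h′(0) = 3.

f: a_k = 3, 3, 9, 15, 33, 63, 129, 255, 513, 1023, …
Change of var in L_f (x↦r) gives L₀.
Integrate: L := L₀·Dx.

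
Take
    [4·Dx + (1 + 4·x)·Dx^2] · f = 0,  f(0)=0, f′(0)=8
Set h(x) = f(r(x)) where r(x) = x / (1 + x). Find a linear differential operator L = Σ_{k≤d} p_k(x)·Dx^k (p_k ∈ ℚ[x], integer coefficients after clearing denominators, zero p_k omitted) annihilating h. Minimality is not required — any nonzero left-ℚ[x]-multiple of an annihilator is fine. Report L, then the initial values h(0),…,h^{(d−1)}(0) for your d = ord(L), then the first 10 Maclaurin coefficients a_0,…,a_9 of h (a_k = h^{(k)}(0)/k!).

L = (6 + 10·x)·Dx + (1 + 6·x + 5·x^2)·Dx^2  (order 2).
h: a_k = 0, 8, -24, 248/3, -312, 6248/5, -5208, 156248/7, -97656, 3906248/9, …
ICs: h(0) = 0, h′(0) = 8.

f: a_k = 0, 8, -16, 128/3, -128, 2048/5, -4096/3, 32768/7, -16384, 524288/9, …
h₀=f(r): pull back L_f along r ⇒ L₀.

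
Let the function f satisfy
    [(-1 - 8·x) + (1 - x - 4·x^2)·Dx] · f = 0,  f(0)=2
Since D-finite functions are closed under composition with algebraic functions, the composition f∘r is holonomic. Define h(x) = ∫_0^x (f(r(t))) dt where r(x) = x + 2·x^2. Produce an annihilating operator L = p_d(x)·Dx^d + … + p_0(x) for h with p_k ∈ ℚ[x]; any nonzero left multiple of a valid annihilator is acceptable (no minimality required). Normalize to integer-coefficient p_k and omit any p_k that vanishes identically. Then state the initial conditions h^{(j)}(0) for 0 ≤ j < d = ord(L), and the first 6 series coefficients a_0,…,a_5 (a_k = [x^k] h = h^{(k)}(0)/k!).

f: a_k = 2, 2, 10, 18, 58, 130, …
h₀=f(r): pull back L_f along r ⇒ L₀.
h=∫h₀ ⇒ L = L₀·Dx.
L = (1 + 12·x + 48·x^2 + 64·x^3)·Dx + (-1 + x + 6·x^2 + 16·x^3 + 16·x^4)·Dx^2  (order 2).
h: a_k = 0, 2, 1, 14/3, 29/2, 206/5, …
ICs: h(0) = 0, h′(0) = 2.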